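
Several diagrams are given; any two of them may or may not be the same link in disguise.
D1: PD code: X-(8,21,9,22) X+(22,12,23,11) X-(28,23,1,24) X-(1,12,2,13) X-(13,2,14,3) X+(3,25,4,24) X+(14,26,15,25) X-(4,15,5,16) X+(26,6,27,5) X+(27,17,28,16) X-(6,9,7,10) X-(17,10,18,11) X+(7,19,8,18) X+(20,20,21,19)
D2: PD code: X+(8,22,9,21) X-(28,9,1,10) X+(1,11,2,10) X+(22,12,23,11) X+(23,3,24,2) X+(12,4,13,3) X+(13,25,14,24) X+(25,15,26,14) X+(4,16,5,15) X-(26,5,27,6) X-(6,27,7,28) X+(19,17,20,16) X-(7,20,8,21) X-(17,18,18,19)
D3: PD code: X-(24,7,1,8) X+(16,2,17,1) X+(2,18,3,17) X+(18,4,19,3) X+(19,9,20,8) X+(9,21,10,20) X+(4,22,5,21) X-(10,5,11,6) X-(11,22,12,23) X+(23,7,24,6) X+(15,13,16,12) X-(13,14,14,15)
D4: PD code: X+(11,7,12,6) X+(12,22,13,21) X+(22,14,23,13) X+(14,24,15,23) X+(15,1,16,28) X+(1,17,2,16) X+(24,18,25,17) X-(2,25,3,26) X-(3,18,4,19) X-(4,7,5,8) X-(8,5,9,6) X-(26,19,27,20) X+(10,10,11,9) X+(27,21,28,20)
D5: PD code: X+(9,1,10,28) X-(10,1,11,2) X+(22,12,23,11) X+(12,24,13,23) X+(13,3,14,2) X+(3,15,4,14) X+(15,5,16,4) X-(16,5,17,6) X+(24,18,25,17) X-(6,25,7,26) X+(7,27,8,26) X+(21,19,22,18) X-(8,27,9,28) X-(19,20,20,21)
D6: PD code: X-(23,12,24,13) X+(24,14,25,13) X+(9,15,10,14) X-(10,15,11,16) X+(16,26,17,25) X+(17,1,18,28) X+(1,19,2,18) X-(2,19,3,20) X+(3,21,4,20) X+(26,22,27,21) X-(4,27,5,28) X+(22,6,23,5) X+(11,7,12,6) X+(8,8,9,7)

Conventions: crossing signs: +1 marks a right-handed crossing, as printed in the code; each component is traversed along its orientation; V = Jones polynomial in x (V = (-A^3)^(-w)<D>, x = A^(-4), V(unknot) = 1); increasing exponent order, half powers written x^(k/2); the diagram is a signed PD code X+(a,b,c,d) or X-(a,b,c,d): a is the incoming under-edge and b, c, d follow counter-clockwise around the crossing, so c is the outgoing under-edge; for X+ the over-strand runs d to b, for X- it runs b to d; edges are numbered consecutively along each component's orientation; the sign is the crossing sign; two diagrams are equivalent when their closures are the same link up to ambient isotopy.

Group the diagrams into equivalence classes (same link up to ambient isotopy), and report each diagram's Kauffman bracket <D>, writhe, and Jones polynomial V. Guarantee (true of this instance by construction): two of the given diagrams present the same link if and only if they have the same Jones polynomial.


equivalence classes: {D1} | {D2, D3, D4, D5, D6}
D1 (bracket 1; 14 crossings at w = 0): V = 1
D2 (bracket -A^-12 + A^-8 - A^-4 + 2 - A^4 + A^8; 14 crossings at w = +4): V = x - x^2 + 2x^3 - x^4 + x^5 - x^6
D3 (bracket -A^-12 + A^-8 - A^-4 + 2 - A^4 + A^8; 12 crossings at w = +4): V = x - x^2 + 2x^3 - x^4 + x^5 - x^6
V(D4) = x - x^2 + 2x^3 - x^4 + x^5 - x^6  (w +4, c 14, <D> = -A^-12 + A^-8 - A^-4 + 2 - A^4 + A^8)
V(D5) = x - x^2 + 2x^3 - x^4 + x^5 - x^6  (w +4, c 14, <D> = -A^-12 + A^-8 - A^-4 + 2 - A^4 + A^8)
V(D6) = x - x^2 + 2x^3 - x^4 + x^5 - x^6  (w +6, c 14, <D> = -A^-6 + A^-2 - A^2 + 2A^6 - A^10 + A^14)
observation: 2 classes among 6 diagrams; unequal V(x) rules out equality


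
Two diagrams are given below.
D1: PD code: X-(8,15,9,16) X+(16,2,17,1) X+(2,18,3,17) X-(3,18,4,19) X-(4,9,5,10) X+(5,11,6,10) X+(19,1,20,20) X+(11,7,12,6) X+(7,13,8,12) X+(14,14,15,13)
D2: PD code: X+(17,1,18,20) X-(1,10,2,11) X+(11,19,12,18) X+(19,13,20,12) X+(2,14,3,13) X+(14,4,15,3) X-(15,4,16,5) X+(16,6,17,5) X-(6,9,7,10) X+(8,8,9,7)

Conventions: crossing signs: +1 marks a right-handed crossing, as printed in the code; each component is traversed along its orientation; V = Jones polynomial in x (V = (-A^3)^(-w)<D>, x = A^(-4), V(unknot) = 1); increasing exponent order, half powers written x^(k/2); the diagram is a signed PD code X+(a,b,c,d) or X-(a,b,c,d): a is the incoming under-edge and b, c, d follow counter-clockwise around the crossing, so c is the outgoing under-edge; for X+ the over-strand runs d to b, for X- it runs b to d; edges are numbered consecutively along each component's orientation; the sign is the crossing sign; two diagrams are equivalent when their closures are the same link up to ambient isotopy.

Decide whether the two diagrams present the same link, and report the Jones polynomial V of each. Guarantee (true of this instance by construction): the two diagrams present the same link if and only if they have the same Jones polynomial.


same link: no
V(D1) = 1  [10 crossings, <D> = A^12, w = +4]
D2 (bracket -A^-12 + A^-8 - A^-4 + 2 - A^4 + A^8; 10 crossings at w = +4): V = x - x^2 + 2x^3 - x^4 + x^5 - x^6
note: comparing 2 Jones polynomials yields 2 groups


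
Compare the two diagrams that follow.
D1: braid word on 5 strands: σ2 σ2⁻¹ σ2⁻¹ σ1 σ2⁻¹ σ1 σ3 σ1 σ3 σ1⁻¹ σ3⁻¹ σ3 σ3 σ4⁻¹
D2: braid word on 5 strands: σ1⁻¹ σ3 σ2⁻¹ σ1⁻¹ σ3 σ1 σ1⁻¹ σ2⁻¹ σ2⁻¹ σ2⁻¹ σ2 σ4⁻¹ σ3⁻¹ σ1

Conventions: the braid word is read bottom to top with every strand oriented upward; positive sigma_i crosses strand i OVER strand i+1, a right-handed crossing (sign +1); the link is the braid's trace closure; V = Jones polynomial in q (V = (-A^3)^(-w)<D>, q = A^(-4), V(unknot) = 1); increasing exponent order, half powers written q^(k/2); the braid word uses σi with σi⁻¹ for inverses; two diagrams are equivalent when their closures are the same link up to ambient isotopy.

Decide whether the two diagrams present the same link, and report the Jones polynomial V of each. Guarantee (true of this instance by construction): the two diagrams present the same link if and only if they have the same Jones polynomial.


same link: no
V(D1) = q^-1 - 1 + 2q - 3q^2 + 3q^3 - 2q^4 + 2q^5 - q^6  [14 crossings, <D> = -A^-18 + 2A^-14 - 2A^-10 + 3A^-6 - 3A^-2 + 2A^2 - A^6 + A^10, w = +2]
V(D2) = -q^-4 + q^-3 + q^-1  (w -4, c 14, <D> = A^-8 + 1 - A^4)
note: 2 classes among 2 diagrams; unequal V(q) rules out equality


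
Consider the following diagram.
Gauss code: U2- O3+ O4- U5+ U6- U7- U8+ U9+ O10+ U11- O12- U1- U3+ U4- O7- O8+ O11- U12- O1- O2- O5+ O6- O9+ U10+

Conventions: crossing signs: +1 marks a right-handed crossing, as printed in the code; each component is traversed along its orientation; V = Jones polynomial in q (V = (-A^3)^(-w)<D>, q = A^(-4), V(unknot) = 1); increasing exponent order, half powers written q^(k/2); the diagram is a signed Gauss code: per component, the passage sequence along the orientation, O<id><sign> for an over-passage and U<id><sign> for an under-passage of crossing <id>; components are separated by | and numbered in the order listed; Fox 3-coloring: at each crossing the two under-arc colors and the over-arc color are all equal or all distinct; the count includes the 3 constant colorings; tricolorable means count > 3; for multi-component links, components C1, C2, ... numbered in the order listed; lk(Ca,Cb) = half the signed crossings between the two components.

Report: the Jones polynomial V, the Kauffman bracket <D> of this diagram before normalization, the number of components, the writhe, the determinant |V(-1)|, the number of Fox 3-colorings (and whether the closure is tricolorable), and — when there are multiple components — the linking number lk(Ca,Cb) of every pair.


V(q) = -q^-4 + q^-3 + q^-1
bracket: A^-2 + A^6 - A^10, w = -2
1 component, writhe -2, over 12 crossings
det 3, colorings 9 of 3^12 — tricolorable
observation: |V(-1)| = 3: so tricolorable, since 3 divides 3


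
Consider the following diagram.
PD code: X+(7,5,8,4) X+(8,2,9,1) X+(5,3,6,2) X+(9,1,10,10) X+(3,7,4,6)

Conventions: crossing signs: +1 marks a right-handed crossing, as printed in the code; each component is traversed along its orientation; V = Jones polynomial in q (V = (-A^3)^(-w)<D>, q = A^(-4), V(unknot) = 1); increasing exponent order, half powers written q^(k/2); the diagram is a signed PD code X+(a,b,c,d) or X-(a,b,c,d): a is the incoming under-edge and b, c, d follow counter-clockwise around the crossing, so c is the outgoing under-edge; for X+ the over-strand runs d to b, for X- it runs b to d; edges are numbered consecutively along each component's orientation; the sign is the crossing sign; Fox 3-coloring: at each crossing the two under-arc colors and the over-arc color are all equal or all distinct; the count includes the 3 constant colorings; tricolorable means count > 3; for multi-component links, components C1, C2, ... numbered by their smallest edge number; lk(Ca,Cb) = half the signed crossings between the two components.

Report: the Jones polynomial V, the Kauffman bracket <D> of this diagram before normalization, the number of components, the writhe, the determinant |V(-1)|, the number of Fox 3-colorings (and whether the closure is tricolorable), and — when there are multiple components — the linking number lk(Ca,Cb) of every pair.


Jones polynomial: V(q) = q + q^3 - q^4
<D> = A^-1 - A^3 - A^11; writhe +5
components 1, writhe +5 (5 crossings)
3-colorings: 9 of 3^5, det 3 — tricolorable
note: w = +5 shifts under R1 moves; the (-A^3)^(-5) factor cancels that in V


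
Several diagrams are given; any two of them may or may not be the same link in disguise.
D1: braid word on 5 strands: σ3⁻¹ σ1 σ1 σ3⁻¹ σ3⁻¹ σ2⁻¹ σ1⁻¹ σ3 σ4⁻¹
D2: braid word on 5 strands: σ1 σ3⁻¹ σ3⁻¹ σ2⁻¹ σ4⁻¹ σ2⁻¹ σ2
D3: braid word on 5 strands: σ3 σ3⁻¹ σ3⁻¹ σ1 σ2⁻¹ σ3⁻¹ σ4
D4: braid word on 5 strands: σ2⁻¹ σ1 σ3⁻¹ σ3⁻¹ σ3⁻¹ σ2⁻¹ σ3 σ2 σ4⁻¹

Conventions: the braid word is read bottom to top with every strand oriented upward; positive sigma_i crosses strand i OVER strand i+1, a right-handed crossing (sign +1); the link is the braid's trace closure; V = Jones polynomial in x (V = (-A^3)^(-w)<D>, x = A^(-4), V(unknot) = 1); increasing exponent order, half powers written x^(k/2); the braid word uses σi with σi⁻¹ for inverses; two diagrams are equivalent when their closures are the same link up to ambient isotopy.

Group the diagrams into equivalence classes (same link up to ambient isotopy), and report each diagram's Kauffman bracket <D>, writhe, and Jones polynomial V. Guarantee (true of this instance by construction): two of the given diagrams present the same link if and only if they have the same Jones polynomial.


classes: {D1, D2, D3, D4}
V(D1) = -x^(-5/2) - x^(-1/2)  [9 crossings, <D> = A^-7 + A, w = -3]
V(D2) = -x^(-5/2) - x^(-1/2)  [7 crossings, <D> = A^-7 + A, w = -3]
D3 (bracket A^-1 + A^7; 7 crossings at w = -1): V = -x^(-5/2) - x^(-1/2)
V(D4) = -x^(-5/2) - x^(-1/2)  (w -3, c 9, <D> = A^-7 + A)
note: one V(x) for all 4 diagrams — one class (guaranteed)


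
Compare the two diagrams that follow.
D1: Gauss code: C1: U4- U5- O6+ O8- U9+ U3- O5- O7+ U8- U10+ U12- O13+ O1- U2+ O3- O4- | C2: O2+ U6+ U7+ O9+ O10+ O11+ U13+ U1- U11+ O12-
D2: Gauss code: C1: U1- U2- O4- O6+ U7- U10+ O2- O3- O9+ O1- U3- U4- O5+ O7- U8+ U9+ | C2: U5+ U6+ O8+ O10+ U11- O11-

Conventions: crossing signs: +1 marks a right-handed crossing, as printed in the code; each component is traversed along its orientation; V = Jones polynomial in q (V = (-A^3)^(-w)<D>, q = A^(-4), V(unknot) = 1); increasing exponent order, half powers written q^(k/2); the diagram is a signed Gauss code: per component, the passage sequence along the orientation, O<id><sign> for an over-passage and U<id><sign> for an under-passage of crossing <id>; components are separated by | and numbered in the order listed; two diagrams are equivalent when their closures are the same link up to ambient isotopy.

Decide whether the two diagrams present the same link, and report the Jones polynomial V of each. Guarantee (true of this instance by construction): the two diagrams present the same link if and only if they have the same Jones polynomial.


equivalent: yes
D1 (bracket A^-11 + A^-3 + A^5 - A^9; 13 crossings at w = +1): V = q^(-3/2) - q^(-1/2) - q^(3/2) - q^(7/2)
V(D2) = q^(-3/2) - q^(-1/2) - q^(3/2) - q^(7/2)  [11 crossings, <D> = A^-17 + A^-9 + A^-1 - A^3, w = -1]
observation: all 2 diagrams share one V(q), hence one class


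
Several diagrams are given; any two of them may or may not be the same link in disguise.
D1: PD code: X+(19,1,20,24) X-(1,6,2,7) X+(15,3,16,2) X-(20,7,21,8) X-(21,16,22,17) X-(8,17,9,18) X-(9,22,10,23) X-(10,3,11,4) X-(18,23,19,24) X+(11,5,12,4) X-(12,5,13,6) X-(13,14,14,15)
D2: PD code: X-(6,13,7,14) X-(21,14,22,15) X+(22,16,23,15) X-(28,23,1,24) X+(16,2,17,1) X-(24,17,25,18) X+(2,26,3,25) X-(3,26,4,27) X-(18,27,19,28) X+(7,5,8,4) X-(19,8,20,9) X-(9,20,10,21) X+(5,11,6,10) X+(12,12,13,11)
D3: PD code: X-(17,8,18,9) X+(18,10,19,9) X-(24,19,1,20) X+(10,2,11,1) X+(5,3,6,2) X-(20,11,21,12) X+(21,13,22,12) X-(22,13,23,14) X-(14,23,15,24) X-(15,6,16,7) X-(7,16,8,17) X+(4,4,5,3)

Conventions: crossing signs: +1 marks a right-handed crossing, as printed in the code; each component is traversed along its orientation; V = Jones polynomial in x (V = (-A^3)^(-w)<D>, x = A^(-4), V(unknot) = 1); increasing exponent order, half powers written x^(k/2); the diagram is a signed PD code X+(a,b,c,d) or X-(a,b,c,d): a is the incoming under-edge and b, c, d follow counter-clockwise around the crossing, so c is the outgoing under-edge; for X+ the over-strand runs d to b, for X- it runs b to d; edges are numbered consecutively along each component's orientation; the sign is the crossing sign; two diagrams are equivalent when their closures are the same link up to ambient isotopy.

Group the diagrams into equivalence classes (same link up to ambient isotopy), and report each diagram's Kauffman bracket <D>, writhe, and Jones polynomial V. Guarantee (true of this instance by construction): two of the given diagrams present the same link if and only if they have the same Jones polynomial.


grouping into links: {D1} | {D2, D3}
V(D1) = -x^-4 + x^-3 + x^-1  (w -6, c 12, <D> = A^-14 + A^-6 - A^-2)
V(D2) = -x^-6 + x^-5 - x^-4 + 2x^-3 - x^-2 + x^-1  (w -2, c 14, <D> = A^-2 - A^2 + 2A^6 - A^10 + A^14 - A^18)
V(D3) = -x^-6 + x^-5 - x^-4 + 2x^-3 - x^-2 + x^-1  [12 crossings, <D> = A^-2 - A^2 + 2A^6 - A^10 + A^14 - A^18, w = -2]
why: 2 values of V(x) split the 3 diagrams


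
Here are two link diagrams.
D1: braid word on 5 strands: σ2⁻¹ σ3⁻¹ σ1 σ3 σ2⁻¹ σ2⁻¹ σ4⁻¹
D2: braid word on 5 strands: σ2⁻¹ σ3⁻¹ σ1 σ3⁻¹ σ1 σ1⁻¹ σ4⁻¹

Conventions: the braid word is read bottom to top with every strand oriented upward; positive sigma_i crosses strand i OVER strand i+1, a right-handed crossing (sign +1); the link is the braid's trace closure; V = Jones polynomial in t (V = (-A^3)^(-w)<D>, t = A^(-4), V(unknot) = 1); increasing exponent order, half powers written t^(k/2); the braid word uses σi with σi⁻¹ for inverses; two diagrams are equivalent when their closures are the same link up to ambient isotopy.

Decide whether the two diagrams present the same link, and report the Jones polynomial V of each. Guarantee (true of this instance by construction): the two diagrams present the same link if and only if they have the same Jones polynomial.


equivalent: no
V(D1) = t^(-9/2) - t^(-5/2) - t^(-3/2) - t^(-1/2)  (w -3, c 7, <D> = A^-7 + A^-3 + A - A^9)
D2 (bracket A^-7 + A; 7 crossings at w = -3): V = -t^(-5/2) - t^(-1/2)
why: 2 classes among 2 diagrams; unequal V(t) rules out equality


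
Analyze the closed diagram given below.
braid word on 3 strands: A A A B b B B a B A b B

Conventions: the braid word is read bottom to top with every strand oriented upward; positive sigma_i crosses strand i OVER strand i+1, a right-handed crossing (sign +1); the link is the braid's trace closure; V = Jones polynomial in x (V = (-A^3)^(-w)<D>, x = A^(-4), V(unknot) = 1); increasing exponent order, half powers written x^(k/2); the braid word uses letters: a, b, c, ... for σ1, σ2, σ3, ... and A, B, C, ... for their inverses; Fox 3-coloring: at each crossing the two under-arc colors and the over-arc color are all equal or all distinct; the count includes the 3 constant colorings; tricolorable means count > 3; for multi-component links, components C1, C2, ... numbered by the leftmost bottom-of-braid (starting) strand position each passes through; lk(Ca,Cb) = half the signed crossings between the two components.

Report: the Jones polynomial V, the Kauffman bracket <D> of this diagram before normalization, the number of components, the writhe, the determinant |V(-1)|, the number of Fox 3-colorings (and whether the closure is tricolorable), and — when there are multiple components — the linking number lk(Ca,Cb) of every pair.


V(x) = -x^-9 + 2x^-8 - 3x^-7 + 3x^-6 - 3x^-5 + 3x^-4 - x^-3 + x^-2
bracket: A^-10 - A^-6 + 3A^-2 - 3A^2 + 3A^6 - 3A^10 + 2A^14 - A^18, w = -6
1 component, writhe -6, over 12 crossings
det 17, colorings 3 of 3^12 — not tricolorable
observation: V spans 7 powers of x: at least 7 crossings in any diagram


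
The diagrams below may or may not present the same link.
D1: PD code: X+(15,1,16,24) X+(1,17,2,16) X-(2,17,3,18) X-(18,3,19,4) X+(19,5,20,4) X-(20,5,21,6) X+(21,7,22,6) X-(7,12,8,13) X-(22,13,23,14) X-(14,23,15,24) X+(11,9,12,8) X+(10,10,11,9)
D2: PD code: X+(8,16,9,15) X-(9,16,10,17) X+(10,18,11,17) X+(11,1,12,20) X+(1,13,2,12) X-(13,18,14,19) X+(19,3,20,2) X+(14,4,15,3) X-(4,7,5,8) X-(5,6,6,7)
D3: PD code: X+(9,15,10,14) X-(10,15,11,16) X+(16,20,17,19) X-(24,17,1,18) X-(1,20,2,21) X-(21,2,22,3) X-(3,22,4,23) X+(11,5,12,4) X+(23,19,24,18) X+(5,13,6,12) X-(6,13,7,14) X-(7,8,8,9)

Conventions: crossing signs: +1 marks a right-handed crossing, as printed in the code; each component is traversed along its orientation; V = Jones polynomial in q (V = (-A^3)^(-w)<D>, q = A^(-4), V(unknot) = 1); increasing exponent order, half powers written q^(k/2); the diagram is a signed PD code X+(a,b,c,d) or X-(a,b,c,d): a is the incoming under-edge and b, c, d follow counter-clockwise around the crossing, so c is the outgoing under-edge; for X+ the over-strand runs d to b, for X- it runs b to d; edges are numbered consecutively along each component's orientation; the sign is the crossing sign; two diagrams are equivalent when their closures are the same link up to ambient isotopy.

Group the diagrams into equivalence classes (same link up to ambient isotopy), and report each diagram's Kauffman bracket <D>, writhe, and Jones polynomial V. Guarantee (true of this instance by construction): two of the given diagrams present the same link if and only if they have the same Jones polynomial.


equivalence classes: {D1} | {D2} | {D3}
D1 (bracket 1; 12 crossings at w = 0): V = 1
D2 (bracket -A^-18 + A^-14 - A^-10 + 2A^-6 - A^-2 + A^2; 10 crossings at w = +2): V = q - q^2 + 2q^3 - q^4 + q^5 - q^6
V(D3) = -q^-4 + q^-3 + q^-1  (w -2, c 12, <D> = A^-2 + A^6 - A^10)
observation: comparing 3 Jones polynomials yields 3 groups


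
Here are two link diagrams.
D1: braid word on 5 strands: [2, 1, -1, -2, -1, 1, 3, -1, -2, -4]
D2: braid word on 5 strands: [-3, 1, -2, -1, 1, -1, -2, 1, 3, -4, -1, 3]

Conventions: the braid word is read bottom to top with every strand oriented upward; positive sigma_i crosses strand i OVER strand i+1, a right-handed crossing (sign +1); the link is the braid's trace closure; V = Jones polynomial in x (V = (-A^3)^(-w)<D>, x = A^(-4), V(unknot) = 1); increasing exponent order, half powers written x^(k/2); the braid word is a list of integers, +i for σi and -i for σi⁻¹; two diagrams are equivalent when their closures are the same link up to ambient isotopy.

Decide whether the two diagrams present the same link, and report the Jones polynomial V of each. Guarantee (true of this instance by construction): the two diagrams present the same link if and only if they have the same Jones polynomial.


same link: yes
V(D1) = 1  [10 crossings, <D> = A^-6, w = -2]
V(D2) = 1  [12 crossings, <D> = A^-6, w = -2]
insight: one V(x) for all 2 diagrams — one class (guaranteed)


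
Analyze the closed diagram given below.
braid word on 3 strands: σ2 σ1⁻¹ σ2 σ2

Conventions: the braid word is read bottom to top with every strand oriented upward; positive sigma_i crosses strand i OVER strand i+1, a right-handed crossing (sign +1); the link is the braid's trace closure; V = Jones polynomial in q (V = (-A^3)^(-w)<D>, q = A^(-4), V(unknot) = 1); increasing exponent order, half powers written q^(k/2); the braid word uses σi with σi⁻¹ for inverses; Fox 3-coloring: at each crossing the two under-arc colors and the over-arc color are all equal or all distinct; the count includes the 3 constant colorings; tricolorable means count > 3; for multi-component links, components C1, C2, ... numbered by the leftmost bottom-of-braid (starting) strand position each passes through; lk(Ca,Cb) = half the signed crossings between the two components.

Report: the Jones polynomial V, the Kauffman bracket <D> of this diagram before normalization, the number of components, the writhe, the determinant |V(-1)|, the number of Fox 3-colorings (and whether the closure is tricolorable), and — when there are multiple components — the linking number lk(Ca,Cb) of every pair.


Jones polynomial: V(q) = q + q^3 - q^4
<D> = -A^-10 + A^-6 + A^2; writhe +2
components 1, writhe +2 (4 crossings)
3-colorings: 9 of 3^4, det 3 — tricolorable
note: the span of V is 3, forcing >= 3 crossings in any diagram


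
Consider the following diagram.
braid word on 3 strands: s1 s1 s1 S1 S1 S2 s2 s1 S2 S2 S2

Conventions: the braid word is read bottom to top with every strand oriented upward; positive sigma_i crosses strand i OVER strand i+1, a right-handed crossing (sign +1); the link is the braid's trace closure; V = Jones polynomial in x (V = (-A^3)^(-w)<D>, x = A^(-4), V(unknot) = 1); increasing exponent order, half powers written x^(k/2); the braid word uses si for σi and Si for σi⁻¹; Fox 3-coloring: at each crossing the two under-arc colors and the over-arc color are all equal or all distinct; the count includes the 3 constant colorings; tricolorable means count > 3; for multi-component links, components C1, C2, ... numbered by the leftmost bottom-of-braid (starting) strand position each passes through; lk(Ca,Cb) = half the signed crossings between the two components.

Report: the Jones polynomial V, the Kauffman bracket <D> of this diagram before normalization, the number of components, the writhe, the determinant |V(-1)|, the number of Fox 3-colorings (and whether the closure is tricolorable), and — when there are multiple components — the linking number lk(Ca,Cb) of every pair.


V = x^(-7/2) - x^(-5/2) + x^(-3/2) - 2x^(-1/2) - x^(3/2)
<D> = A^-9 + 2A^-1 - A^3 + A^7 - A^11 (w = -1)
2 components over 11 crossings, w = -1
lk(C1,C2): +1
9 Fox colorings among 3^11, |V(-1)| = 6: tricolorable
why: w = -1 (over 11 crossings) is diagram-only; (-A^3)^(1) removes it from V


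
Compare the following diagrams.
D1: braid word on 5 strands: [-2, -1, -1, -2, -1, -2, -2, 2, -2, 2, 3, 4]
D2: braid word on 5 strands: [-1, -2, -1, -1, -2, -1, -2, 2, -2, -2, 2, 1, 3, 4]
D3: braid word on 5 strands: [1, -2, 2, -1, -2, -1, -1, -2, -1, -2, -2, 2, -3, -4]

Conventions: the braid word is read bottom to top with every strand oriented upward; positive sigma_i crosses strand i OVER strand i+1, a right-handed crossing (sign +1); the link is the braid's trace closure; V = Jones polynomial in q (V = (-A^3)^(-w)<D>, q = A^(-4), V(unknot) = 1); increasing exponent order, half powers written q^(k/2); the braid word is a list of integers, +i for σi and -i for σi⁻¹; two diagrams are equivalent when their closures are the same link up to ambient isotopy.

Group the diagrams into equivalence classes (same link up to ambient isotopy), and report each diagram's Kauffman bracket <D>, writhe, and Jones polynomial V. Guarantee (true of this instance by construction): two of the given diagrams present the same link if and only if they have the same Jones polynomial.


classes: {D1, D2, D3}
V(D1) = -q^-7 + q^-6 - q^-5 + q^-4 + q^-2  [12 crossings, <D> = A^-4 + A^4 - A^8 + A^12 - A^16, w = -4]
V(D2) = -q^-7 + q^-6 - q^-5 + q^-4 + q^-2  (w -4, c 14, <D> = A^-4 + A^4 - A^8 + A^12 - A^16)
V(D3) = -q^-7 + q^-6 - q^-5 + q^-4 + q^-2  (w -8, c 14, <D> = A^-16 + A^-8 - A^-4 + 1 - A^4)
insight: all 3 diagrams share one V(q), hence one class


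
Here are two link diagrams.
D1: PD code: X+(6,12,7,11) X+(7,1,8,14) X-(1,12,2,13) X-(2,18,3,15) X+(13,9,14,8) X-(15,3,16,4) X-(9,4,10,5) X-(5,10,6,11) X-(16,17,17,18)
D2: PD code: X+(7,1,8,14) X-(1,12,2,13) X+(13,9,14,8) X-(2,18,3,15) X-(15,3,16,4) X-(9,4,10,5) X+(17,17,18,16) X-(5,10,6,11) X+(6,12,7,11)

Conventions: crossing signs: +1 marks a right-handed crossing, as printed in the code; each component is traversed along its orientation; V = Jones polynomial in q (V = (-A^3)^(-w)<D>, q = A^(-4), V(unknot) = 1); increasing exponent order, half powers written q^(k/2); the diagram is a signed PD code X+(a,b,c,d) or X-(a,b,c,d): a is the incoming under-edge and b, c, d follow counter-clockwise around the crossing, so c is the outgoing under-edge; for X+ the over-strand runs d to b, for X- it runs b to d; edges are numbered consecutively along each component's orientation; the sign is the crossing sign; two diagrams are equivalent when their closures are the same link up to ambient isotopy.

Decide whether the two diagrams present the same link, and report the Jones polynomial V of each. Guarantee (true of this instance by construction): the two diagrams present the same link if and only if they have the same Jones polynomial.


same link: yes
V(D1) = -q^(-9/2) + q^(-7/2) - 2q^(-5/2) + 2q^(-3/2) - 2q^(-1/2) + q^(1/2) - q^(3/2)  [9 crossings, <D> = A^-15 - A^-11 + 2A^-7 - 2A^-3 + 2A - A^5 + A^9, w = -3]
V(D2) = -q^(-9/2) + q^(-7/2) - 2q^(-5/2) + 2q^(-3/2) - 2q^(-1/2) + q^(1/2) - q^(3/2)  [9 crossings, <D> = A^-9 - A^-5 + 2A^-1 - 2A^3 + 2A^7 - A^11 + A^15, w = -1]
insight: all 2 diagrams share one V(q), hence one class


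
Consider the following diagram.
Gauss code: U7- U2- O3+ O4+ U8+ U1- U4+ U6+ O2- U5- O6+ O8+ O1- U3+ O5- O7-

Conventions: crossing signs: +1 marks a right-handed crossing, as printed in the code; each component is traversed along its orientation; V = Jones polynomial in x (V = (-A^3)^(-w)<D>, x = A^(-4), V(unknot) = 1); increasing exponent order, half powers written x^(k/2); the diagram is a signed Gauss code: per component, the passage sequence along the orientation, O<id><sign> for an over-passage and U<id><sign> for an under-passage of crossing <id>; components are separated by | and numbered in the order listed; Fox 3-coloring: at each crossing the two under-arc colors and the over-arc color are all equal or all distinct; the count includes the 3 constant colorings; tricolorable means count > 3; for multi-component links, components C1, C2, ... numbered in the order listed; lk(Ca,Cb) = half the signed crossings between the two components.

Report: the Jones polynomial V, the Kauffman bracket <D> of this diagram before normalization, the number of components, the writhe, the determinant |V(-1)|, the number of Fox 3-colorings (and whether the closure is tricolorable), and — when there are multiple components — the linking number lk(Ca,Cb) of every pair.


Jones polynomial: V(x) = x^-2 - x^-1 + 1 - x + x^2
<D> = A^-8 - A^-4 + 1 - A^4 + A^8; writhe 0
components 1, writhe 0 (8 crossings)
3-colorings: 3 of 3^8, det 5 — not tricolorable
note: palindromic: swapping x for 1/x fixes V


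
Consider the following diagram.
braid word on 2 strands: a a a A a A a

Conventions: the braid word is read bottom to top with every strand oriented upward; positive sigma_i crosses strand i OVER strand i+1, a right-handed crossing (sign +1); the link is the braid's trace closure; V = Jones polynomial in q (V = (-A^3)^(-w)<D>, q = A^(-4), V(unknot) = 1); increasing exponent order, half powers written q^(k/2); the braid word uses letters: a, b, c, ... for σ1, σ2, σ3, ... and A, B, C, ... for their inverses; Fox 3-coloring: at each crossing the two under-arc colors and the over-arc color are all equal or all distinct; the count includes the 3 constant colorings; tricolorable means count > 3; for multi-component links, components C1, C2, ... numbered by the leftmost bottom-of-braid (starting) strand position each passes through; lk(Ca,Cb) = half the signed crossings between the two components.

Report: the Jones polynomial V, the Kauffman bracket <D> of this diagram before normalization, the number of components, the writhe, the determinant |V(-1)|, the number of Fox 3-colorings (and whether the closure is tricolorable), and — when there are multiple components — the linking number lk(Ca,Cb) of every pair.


V = q + q^3 - q^4
<D> = A^-7 - A^-3 - A^5 (w = +3)
1 component over 7 crossings, w = +3
9 Fox colorings among 3^7, |V(-1)| = 3: tricolorable
why: det 3 = |V(-1)|; divisible by 3, so tricolorable


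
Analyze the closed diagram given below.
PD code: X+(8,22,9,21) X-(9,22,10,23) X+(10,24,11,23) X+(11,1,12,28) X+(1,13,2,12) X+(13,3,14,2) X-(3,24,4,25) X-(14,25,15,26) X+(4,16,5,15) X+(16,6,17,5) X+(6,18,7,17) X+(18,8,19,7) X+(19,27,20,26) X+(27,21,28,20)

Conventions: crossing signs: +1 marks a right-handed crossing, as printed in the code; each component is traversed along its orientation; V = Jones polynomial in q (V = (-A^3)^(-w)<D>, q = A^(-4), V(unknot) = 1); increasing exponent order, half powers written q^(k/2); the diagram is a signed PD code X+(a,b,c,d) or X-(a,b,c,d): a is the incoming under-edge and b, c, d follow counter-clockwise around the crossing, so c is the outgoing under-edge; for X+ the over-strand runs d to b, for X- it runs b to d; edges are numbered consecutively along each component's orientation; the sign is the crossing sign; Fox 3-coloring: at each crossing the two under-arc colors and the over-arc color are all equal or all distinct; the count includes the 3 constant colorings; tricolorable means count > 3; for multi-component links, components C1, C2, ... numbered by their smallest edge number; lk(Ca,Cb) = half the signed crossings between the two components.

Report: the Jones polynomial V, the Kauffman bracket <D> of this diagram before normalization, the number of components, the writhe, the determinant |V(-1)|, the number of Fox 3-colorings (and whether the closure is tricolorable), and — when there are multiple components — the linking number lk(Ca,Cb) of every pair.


V = q^3 + q^5 - q^6 + q^7 - q^8 + q^9 - q^10
<D> = -A^-16 + A^-12 - A^-8 + A^-4 - 1 + A^4 + A^12 (w = +8)
1 component over 14 crossings, w = +8
3 Fox colorings among 3^14, |V(-1)| = 7: not tricolorable
why: w = +8 (over 14 crossings) is diagram-only; (-A^3)^(-8) removes it from V


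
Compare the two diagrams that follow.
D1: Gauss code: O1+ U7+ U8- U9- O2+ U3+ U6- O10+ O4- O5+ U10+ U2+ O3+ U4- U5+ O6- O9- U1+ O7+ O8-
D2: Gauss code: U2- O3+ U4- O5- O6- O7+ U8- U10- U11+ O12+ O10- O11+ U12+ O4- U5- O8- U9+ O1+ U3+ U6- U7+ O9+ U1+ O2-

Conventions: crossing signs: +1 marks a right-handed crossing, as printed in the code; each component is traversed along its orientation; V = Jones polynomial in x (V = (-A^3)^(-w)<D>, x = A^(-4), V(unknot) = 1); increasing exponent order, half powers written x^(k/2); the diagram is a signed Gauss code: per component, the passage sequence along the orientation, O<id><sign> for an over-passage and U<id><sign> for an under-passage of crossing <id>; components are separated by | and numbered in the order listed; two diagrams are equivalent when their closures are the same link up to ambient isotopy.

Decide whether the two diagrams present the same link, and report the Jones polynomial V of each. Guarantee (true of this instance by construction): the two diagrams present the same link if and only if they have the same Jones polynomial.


same link: no
V(D1) = 1  [10 crossings, <D> = A^6, w = +2]
V(D2) = -x^-3 + x^-2 - x^-1 + 3 - x + x^2 - x^3  (w 0, c 12, <D> = -A^-12 + A^-8 - A^-4 + 3 - A^4 + A^8 - A^12)
note: comparing 2 Jones polynomials yields 2 groups


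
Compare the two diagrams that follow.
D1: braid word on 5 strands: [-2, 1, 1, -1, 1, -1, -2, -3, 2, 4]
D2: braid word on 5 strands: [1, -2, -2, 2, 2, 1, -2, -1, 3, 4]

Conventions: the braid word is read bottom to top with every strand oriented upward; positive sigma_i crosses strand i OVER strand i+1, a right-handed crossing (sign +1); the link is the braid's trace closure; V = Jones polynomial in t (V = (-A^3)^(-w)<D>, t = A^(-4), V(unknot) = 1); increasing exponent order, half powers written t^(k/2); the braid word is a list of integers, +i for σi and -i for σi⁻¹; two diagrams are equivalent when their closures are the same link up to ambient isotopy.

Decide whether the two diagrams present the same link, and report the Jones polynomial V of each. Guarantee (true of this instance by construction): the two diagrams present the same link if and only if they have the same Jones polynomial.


equivalent: yes
V(D1) = 1  (w 0, c 10, <D> = 1)
D2 (bracket A^6; 10 crossings at w = +2): V = 1
why: from 10 to 10 crossings by R-moves: one link, two diagrams


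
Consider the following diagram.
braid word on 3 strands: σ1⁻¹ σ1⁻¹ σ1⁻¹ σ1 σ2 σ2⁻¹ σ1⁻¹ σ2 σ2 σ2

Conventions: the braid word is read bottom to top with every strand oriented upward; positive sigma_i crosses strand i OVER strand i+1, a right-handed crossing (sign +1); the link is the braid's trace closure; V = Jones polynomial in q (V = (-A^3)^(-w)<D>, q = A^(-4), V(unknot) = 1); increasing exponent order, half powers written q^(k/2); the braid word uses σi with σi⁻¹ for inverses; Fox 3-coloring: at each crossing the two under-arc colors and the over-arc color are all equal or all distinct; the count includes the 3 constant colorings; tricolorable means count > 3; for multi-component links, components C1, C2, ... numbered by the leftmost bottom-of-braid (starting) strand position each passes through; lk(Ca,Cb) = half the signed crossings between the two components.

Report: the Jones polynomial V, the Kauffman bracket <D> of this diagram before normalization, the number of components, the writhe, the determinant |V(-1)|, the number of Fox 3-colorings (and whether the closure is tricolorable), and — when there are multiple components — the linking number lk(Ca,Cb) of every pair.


V = -q^-3 + q^-2 - q^-1 + 3 - q + q^2 - q^3
<D> = -A^-12 + A^-8 - A^-4 + 3 - A^4 + A^8 - A^12 (w = 0)
1 component over 10 crossings, w = 0
27 Fox colorings among 3^10, |V(-1)| = 9: tricolorable
why: inverse pairs cancel, leaving σ1⁻¹ σ1⁻¹ σ1⁻¹ σ2 σ2 σ2


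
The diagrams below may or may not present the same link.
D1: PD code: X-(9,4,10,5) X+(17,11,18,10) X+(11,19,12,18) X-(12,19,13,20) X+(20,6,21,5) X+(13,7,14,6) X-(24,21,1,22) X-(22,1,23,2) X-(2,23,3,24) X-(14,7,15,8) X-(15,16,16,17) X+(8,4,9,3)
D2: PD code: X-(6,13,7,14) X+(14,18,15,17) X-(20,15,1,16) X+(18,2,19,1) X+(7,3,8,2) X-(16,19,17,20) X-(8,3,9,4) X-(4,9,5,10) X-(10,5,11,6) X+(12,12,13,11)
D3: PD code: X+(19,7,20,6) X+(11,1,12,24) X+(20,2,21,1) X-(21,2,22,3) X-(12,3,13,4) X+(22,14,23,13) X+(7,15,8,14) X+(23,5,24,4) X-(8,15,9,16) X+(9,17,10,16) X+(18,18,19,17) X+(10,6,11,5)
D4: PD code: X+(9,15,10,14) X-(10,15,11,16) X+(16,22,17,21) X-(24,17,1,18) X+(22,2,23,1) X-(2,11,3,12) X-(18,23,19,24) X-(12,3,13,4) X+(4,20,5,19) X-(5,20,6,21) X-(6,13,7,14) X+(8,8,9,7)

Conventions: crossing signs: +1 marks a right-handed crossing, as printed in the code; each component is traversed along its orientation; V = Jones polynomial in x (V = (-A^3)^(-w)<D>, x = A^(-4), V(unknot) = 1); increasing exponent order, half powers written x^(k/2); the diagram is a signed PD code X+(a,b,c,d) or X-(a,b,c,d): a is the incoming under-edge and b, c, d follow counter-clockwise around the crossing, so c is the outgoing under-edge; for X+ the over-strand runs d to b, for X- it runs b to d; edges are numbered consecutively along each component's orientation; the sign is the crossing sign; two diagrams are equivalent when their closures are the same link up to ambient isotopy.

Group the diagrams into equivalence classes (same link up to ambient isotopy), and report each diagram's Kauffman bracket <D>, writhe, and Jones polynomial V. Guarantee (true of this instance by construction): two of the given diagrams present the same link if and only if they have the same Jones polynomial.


grouping into links: {D1} | {D3} | {D2, D4}
V(D1) = -x^-4 + x^-3 + x^-1  (w -2, c 12, <D> = A^-2 + A^6 - A^10)
V(D2) = -x^-6 + 2x^-5 - 2x^-4 + 3x^-3 - 3x^-2 + 2x^-1 - 1 + x  [10 crossings, <D> = A^-10 - A^-6 + 2A^-2 - 3A^2 + 3A^6 - 2A^10 + 2A^14 - A^18, w = -2]
V(D3) = x + x^3 - x^4  (w +6, c 12, <D> = -A^2 + A^6 + A^14)
V(D4) = -x^-6 + 2x^-5 - 2x^-4 + 3x^-3 - 3x^-2 + 2x^-1 - 1 + x  (w -2, c 12, <D> = A^-10 - A^-6 + 2A^-2 - 3A^2 + 3A^6 - 2A^10 + 2A^14 - A^18)
why: 3 values of V(x) split the 4 diagrams


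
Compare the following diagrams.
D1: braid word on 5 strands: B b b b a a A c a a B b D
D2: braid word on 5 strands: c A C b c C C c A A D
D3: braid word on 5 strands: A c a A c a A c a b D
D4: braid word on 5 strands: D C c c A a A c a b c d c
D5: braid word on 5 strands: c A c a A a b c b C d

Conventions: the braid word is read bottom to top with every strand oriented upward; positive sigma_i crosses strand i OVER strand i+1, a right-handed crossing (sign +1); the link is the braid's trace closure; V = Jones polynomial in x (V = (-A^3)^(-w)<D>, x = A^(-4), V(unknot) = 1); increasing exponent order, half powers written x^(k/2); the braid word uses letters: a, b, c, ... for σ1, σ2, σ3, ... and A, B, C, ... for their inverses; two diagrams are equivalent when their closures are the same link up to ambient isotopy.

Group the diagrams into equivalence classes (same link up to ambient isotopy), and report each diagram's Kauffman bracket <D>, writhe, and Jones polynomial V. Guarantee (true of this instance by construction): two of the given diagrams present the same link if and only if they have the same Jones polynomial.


classes: {D1} | {D2} | {D3, D4, D5}
V(D1) = -x^(3/2) - 2x^(7/2) + x^(9/2) - x^(11/2) + x^(13/2)  [13 crossings, <D> = -A^-11 + A^-7 - A^-3 + 2A + A^9, w = +5]
D2 (bracket A^-7 + A^-3 + A - A^9; 11 crossings at w = -3): V = x^(-9/2) - x^(-5/2) - x^(-3/2) - x^(-1/2)
D3 (bracket -A^-9 + A^-1 + A^3 + A^7; 11 crossings at w = +3): V = -x^(1/2) - x^(3/2) - x^(5/2) + x^(9/2)
V(D4) = -x^(1/2) - x^(3/2) - x^(5/2) + x^(9/2)  (w +5, c 13, <D> = -A^-3 + A^5 + A^9 + A^13)
D5 (bracket -A^-3 + A^5 + A^9 + A^13; 11 crossings at w = +5): V = -x^(1/2) - x^(3/2) - x^(5/2) + x^(9/2)
note: V(x) takes 3 values over 5 diagrams, fixing the grouping


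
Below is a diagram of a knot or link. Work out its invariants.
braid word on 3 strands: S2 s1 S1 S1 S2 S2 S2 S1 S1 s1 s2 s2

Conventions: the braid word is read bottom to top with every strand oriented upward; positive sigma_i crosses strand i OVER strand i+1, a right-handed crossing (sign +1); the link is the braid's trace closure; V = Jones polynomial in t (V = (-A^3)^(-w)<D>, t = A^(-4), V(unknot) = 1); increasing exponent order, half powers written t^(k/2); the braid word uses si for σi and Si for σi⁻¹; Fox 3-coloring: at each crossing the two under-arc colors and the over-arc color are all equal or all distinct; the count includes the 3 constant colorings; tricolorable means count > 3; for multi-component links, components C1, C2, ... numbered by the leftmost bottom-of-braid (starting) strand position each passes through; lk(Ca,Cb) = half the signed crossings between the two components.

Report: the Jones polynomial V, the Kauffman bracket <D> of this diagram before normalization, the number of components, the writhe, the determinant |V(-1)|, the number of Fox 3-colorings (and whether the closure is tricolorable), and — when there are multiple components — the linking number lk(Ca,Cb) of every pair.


Jones polynomial: V(t) = -t^-6 + t^-5 - t^-4 + 2t^-3 - t^-2 + t^-1
<D> = A^-8 - A^-4 + 2 - A^4 + A^8 - A^12; writhe -4
components 1, writhe -4 (12 crossings)
3-colorings: 3 of 3^12, det 7 — not tricolorable
note: the span of V is 5, forcing >= 5 crossings in any diagram


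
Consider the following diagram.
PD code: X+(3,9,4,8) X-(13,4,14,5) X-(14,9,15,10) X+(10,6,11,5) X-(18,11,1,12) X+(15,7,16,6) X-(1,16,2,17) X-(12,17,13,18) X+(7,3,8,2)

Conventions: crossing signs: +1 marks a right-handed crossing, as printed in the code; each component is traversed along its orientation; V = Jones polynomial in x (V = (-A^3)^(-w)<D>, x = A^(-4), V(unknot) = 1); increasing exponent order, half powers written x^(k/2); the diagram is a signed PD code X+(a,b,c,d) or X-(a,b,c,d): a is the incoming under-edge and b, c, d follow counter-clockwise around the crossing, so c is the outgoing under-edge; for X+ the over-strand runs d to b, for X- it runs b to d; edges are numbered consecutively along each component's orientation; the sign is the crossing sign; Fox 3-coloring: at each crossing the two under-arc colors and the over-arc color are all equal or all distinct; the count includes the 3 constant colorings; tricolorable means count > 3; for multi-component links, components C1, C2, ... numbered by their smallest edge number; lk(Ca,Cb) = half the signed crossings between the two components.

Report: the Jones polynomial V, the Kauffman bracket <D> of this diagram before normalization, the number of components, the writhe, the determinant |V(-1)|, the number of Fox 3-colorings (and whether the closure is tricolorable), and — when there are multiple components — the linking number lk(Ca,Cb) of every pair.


V = -x^-3 + x^-2 - x^-1 + 3 - x + x^2 - x^3
<D> = A^-15 - A^-11 + A^-7 - 3A^-3 + A - A^5 + A^9 (w = -1)
1 component over 9 crossings, w = -1
27 Fox colorings among 3^9, |V(-1)| = 9: tricolorable
why: the span of V is 6, forcing >= 6 crossings in any diagram
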